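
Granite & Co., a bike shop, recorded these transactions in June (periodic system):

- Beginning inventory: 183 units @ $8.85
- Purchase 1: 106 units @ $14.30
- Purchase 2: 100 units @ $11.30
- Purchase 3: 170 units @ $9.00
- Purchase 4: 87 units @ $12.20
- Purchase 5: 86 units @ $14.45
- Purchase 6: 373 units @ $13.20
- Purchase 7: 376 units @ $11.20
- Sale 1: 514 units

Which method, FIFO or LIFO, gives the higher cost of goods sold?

LIFO

FIFO COGS: 183 @ $8.85 + 106 @ $14.30 + 100 @ $11.30 + 125 @ $9.00 = $5,390.35
LIFO COGS: 376 @ $11.20 + 138 @ $13.20 = $6,032.80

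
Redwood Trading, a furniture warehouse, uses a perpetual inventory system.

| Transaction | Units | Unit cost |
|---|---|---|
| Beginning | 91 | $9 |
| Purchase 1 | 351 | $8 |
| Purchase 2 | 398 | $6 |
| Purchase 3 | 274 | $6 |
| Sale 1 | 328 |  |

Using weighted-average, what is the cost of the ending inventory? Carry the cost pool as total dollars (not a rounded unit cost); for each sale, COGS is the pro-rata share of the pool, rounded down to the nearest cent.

After Beginning: 91 on hand, pool $819.00 (≈ $9.0000 each)
After Purchase 1: 442 on hand, pool $3,627.00 (≈ $8.2059 each)
After Purchase 2: 840 on hand, pool $6,015.00 (≈ $7.1607 each)
After Purchase 3: 1114 on hand, pool $7,659.00 (≈ $6.8752 each)
Sale 1, sell 328: 328/1114 × $7,659.00 → $2,255.07
Ending inventory (cost pool remaining) = $5,403.93

Ending inventory = $5,403.93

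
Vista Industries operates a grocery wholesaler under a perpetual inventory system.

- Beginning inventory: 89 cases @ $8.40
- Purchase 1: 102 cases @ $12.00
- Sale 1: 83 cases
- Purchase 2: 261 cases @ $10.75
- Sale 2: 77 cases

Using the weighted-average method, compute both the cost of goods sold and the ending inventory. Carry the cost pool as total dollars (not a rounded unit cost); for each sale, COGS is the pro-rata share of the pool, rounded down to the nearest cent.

After Beginning: 89 on hand, pool $747.60 (≈ $8.4000 each)
After Purchase 1: 191 on hand, pool $1,971.60 (≈ $10.3225 each)
Sale 1, sell 83: 83/191 × $1,971.60 → $856.76
After Purchase 2: 369 on hand, pool $3,920.59 (≈ $10.6249 each)
Sale 2, sell 77: 77/369 × $3,920.59 → $818.11
Total COGS = $856.76 + $818.11 = $1,674.87
Ending inventory (cost pool remaining) = $3,102.48

COGS = $1,674.87; ending inventory = $3,102.48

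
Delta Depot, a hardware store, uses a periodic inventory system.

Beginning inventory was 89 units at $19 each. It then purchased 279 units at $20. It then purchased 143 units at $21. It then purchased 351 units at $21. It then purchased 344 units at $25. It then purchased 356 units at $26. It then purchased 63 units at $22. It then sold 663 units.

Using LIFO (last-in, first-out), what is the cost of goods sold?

Sale 1 (663) [LIFO — newest first]: 63 @ $22 + 356 @ $26 + 244 @ $25 = $16,742
Ending inventory: 89 @ $19 + 279 @ $20 + 143 @ $21 + 351 @ $21 + 100 @ $25 = $20,145
Check: goods available $36,887 = COGS $16,742 + ending $20,145

COGS = $16,742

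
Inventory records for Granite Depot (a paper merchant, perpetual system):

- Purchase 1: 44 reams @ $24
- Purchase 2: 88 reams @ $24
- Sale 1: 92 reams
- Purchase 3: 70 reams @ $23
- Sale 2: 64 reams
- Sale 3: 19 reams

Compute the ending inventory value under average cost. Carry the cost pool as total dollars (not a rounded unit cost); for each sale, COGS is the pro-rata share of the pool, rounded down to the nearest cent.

After Purchase 1: 44 on hand, pool $1,056.00 (≈ $24.0000 each)
After Purchase 2: 132 on hand, pool $3,168.00 (≈ $24.0000 each)
Sale 1, sell 92: 92/132 × $3,168.00 → $2,208.00
After Purchase 3: 110 on hand, pool $2,570.00 (≈ $23.3636 each)
Sale 2, sell 64: 64/110 × $2,570.00 → $1,495.27
Sale 3, sell 19: 19/46 × $1,074.73 → $443.91
Total COGS = $2,208.00 + $1,495.27 + $443.91 = $4,147.18
Ending inventory (cost pool remaining) = $630.82
Check: goods available $4,778.00 = COGS $4,147.18 + ending $630.82

Ending inventory = $630.82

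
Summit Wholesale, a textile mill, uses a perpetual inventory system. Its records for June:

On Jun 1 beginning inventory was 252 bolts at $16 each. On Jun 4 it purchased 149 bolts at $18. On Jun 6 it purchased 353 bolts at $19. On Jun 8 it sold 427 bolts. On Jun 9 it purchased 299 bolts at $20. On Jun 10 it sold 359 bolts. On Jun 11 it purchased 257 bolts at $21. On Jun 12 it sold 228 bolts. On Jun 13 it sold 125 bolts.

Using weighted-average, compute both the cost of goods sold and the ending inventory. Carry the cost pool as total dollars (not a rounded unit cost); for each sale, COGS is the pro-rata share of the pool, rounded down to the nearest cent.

After Jun 1: 252 on hand, pool $4,032.00 (≈ $16.0000 each)
After Jun 4: 401 on hand, pool $6,714.00 (≈ $16.7431 each)
After Jun 6: 754 on hand, pool $13,421.00 (≈ $17.7997 each)
Jun 8, sell 427: 427/754 × $13,421.00 → $7,600.48
After Jun 9: 626 on hand, pool $11,800.52 (≈ $18.8507 each)
Jun 10, sell 359: 359/626 × $11,800.52 → $6,767.39
After Jun 11: 524 on hand, pool $10,430.13 (≈ $19.9048 each)
Jun 12, sell 228: 228/524 × $10,430.13 → $4,538.30
Jun 13, sell 125: 125/296 × $5,891.83 → $2,488.10
Total COGS = $7,600.48 + $6,767.39 + $4,538.30 + $2,488.10 = $21,394.27
Ending inventory (cost pool remaining) = $3,403.73
Check: goods available $24,798.00 = COGS $21,394.27 + ending $3,403.73

COGS = $21,394.27; ending inventory = $3,403.73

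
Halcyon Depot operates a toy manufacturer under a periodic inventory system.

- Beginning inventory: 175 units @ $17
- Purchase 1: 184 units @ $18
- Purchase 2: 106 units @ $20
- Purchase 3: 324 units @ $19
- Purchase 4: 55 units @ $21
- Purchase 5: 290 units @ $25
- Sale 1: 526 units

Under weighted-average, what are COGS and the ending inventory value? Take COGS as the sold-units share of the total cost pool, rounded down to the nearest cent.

Sale 1, sell 526: 526/1134 × $22,968.00 → $10,653.58
Ending inventory (cost pool remaining) = $12,314.42
Check: goods available $22,968.00 = COGS $10,653.58 + ending $12,314.42

COGS = $10,653.58; ending inventory = $12,314.42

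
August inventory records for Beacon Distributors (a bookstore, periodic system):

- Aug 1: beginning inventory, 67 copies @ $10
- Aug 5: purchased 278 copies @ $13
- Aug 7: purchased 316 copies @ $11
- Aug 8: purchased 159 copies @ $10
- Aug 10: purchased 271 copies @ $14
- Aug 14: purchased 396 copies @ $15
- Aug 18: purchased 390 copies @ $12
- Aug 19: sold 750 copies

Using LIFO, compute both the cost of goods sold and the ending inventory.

Aug 19, 750 sold [LIFO — newest first]: 390 @ $12 + 360 @ $15 = $10,080
Ending inventory: 67 @ $10 + 278 @ $13 + 316 @ $11 + 159 @ $10 + 271 @ $14 + 36 @ $15 = $13,684

COGS = $10,080; ending inventory = $13,684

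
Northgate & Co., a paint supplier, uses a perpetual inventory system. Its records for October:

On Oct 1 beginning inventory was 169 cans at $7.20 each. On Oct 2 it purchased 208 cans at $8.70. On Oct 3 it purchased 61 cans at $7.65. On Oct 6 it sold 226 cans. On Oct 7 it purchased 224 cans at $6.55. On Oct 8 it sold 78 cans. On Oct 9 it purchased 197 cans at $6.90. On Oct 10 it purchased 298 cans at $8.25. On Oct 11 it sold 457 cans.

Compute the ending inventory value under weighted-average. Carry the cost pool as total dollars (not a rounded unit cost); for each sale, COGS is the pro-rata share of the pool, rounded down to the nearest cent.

After Oct 1: 169 on hand, pool $1,216.80 (≈ $7.2000 each)
After Oct 2: 377 on hand, pool $3,026.40 (≈ $8.0276 each)
After Oct 3: 438 on hand, pool $3,493.05 (≈ $7.9750 each)
Oct 6, sell 226: 226/438 × $3,493.05 → $1,802.35
After Oct 7: 436 on hand, pool $3,157.90 (≈ $7.2429 each)
Oct 8, sell 78: 78/436 × $3,157.90 → $564.94
After Oct 9: 555 on hand, pool $3,952.26 (≈ $7.1212 each)
After Oct 10: 853 on hand, pool $6,410.76 (≈ $7.5155 each)
Oct 11, sell 457: 457/853 × $6,410.76 → $3,434.60
Total COGS = $1,802.35 + $564.94 + $3,434.60 = $5,801.89
Ending inventory (cost pool remaining) = $2,976.16

Ending inventory = $2,976.16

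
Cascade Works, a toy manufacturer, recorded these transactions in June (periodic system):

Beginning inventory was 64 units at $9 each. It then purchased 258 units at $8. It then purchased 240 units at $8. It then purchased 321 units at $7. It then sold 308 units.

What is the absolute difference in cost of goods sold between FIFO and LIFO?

FIFO COGS: 64 @ $9 + 244 @ $8 = $2,528
LIFO COGS: 308 @ $7 = $2,156
Difference = |$2,528 − $2,156| = $372

$372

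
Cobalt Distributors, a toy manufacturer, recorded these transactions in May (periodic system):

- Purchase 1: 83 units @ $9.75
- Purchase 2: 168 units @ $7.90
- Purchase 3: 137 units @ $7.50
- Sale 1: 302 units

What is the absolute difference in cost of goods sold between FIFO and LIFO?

FIFO COGS: 83 @ $9.75 + 168 @ $7.90 + 51 @ $7.50 = $2,518.95
LIFO COGS: 137 @ $7.50 + 165 @ $7.90 = $2,331.00
Difference = |$2,518.95 − $2,331.00| = $187.95

$187.95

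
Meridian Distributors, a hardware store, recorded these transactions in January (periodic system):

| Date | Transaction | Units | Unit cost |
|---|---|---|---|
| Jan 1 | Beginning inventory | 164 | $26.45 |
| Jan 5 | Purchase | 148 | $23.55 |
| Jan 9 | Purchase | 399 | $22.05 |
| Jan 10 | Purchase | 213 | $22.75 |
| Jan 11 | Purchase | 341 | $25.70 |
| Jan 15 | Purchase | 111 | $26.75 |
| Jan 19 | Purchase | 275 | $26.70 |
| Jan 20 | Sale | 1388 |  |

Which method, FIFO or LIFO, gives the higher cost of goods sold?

LIFO

FIFO COGS: 164 @ $26.45 + 148 @ $23.55 + 399 @ $22.05 + 213 @ $22.75 + 341 @ $25.70 + 111 @ $26.75 + 12 @ $26.70 = $33,520.25
LIFO COGS: 275 @ $26.70 + 111 @ $26.75 + 341 @ $25.70 + 213 @ $22.75 + 399 @ $22.05 + 49 @ $23.55 = $33,873.10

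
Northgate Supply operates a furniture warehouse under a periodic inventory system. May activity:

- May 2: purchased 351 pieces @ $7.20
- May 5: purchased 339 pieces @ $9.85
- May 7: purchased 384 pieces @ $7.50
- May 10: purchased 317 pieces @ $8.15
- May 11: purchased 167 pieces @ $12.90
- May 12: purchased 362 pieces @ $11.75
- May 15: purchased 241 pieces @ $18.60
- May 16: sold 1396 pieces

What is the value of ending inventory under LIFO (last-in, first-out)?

May 16, 1396 sold [LIFO — newest first]: 241 @ $18.60 + 362 @ $11.75 + 167 @ $12.90 + 317 @ $8.15 + 309 @ $7.50 = $15,791.45
Ending inventory: 351 @ $7.20 + 339 @ $9.85 + 75 @ $7.50 = $6,428.85
Check: goods available $22,220.30 = COGS $15,791.45 + ending $6,428.85

Ending inventory = $6,428.85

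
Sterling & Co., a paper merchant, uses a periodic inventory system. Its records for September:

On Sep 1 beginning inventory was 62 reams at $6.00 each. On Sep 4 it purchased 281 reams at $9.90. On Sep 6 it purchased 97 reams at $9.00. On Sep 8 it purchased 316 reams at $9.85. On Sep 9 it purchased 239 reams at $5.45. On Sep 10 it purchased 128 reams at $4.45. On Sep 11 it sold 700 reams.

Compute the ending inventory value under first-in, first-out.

Sep 11, 700 sold [FIFO — oldest first]: 62 @ $6.00 + 281 @ $9.90 + 97 @ $9.00 + 260 @ $9.85 = $6,587.90
Ending inventory: 56 @ $9.85 + 239 @ $5.45 + 128 @ $4.45 = $2,423.75
Check: goods available $9,011.65 = COGS $6,587.90 + ending $2,423.75

Ending inventory = $2,423.75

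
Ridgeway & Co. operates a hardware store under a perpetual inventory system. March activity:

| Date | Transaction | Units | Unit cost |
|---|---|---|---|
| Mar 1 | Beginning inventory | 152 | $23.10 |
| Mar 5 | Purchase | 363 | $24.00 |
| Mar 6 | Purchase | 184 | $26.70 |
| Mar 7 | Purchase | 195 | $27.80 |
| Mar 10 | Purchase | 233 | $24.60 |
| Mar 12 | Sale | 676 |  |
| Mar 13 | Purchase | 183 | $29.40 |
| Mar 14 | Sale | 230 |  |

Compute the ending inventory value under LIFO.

Ending inventory = $9,559.20

Mar 12, 676 sold [LIFO — newest first]: 233 @ $24.60 + 195 @ $27.80 + 184 @ $26.70 + 64 @ $24.00 = $17,601.60
Mar 14, 230 sold [LIFO — newest first]: 183 @ $29.40 + 47 @ $24.00 = $6,508.20
Total COGS = $17,601.60 + $6,508.20 = $24,109.80
Ending inventory: 152 @ $23.10 + 252 @ $24.00 = $9,559.20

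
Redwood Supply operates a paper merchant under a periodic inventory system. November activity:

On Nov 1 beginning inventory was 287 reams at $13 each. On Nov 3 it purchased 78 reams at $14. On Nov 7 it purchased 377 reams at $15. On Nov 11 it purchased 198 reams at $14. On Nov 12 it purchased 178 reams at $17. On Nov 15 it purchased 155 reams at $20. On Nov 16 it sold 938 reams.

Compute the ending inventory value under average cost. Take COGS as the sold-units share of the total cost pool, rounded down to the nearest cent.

Nov 16, sell 938: 938/1273 × $19,376.00 → $14,277.05
Ending inventory (cost pool remaining) = $5,098.95

Ending inventory = $5,098.95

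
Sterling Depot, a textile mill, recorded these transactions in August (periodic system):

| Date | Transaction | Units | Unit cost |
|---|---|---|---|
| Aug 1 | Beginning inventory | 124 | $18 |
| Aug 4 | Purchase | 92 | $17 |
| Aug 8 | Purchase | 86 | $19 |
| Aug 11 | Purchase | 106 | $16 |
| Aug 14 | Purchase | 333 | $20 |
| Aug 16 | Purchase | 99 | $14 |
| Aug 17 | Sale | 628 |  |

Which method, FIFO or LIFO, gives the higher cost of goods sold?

FIFO COGS: 124 @ $18 + 92 @ $17 + 86 @ $19 + 106 @ $16 + 220 @ $20 = $11,526
LIFO COGS: 99 @ $14 + 333 @ $20 + 106 @ $16 + 86 @ $19 + 4 @ $17 = $11,444

FIFO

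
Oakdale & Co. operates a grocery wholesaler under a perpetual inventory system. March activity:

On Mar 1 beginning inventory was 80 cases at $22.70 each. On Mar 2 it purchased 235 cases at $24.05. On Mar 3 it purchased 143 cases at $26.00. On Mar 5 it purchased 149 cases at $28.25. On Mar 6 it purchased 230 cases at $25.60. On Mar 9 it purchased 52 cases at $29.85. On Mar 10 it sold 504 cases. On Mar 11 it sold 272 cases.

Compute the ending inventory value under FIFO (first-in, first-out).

Mar 10, 504 sold [FIFO — oldest first]: 80 @ $22.70 + 235 @ $24.05 + 143 @ $26.00 + 46 @ $28.25 = $12,485.25
Mar 11, 272 sold [FIFO — oldest first]: 103 @ $28.25 + 169 @ $25.60 = $7,236.15
Total COGS = $12,485.25 + $7,236.15 = $19,721.40
Ending inventory: 61 @ $25.60 + 52 @ $29.85 = $3,113.80

Ending inventory = $3,113.80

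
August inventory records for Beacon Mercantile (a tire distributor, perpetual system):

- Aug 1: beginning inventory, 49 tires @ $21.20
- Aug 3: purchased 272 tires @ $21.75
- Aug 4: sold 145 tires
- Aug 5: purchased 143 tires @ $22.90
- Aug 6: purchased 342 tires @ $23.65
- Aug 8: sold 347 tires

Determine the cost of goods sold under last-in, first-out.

COGS = $11,356.55

Aug 4, 145 sold [LIFO — newest first]: 145 @ $21.75 = $3,153.75
Aug 8, 347 sold [LIFO — newest first]: 342 @ $23.65 + 5 @ $22.90 = $8,202.80
Total COGS = $3,153.75 + $8,202.80 = $11,356.55
Ending inventory: 49 @ $21.20 + 127 @ $21.75 + 138 @ $22.90 = $6,961.25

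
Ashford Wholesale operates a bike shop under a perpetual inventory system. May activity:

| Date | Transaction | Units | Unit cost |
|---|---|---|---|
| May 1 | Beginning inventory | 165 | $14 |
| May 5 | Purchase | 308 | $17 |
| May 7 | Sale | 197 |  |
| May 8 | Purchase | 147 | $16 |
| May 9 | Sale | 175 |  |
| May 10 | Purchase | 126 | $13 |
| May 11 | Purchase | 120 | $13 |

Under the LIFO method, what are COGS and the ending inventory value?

May 7, 197 sold [LIFO — newest first]: 197 @ $17 = $3,349
May 9, 175 sold [LIFO — newest first]: 147 @ $16 + 28 @ $17 = $2,828
Total COGS = $3,349 + $2,828 = $6,177
Ending inventory: 165 @ $14 + 83 @ $17 + 126 @ $13 + 120 @ $13 = $6,919

COGS = $6,177; ending inventory = $6,919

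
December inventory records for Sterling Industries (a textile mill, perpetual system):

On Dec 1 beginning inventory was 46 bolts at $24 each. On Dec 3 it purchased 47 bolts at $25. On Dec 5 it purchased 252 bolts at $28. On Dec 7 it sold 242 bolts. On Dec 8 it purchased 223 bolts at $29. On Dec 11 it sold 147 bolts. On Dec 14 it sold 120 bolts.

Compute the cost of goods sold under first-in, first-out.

COGS = $14,091

Dec 7, 242 sold [FIFO — oldest first]: 46 @ $24 + 47 @ $25 + 149 @ $28 = $6,451
Dec 11, 147 sold [FIFO — oldest first]: 103 @ $28 + 44 @ $29 = $4,160
Dec 14, 120 sold [FIFO — oldest first]: 120 @ $29 = $3,480
Total COGS = $6,451 + $4,160 + $3,480 = $14,091
Ending inventory: 59 @ $29 = $1,711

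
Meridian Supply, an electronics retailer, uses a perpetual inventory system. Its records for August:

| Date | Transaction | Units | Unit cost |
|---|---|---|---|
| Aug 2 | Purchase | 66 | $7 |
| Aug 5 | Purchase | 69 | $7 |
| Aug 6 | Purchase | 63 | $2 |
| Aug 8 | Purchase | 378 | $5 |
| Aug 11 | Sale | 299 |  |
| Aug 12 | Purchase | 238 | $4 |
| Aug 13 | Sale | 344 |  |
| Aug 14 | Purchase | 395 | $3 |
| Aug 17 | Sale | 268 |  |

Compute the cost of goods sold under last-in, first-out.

COGS = $3,700

Aug 11, 299 sold [LIFO — newest first]: 299 @ $5 = $1,495
Aug 13, 344 sold [LIFO — newest first]: 238 @ $4 + 79 @ $5 + 27 @ $2 = $1,401
Aug 17, 268 sold [LIFO — newest first]: 268 @ $3 = $804
Total COGS = $1,495 + $1,401 + $804 = $3,700
Ending inventory: 66 @ $7 + 69 @ $7 + 36 @ $2 + 127 @ $3 = $1,398
Check: goods available $5,098 = COGS $3,700 + ending $1,398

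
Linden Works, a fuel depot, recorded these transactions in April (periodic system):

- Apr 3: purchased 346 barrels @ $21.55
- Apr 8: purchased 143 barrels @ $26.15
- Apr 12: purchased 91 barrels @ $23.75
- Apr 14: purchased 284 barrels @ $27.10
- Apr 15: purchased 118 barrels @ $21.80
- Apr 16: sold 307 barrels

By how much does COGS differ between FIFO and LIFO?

$1,078.45

FIFO COGS: 307 @ $21.55 = $6,615.85
LIFO COGS: 118 @ $21.80 + 189 @ $27.10 = $7,694.30
Difference = |$6,615.85 − $7,694.30| = $1,078.45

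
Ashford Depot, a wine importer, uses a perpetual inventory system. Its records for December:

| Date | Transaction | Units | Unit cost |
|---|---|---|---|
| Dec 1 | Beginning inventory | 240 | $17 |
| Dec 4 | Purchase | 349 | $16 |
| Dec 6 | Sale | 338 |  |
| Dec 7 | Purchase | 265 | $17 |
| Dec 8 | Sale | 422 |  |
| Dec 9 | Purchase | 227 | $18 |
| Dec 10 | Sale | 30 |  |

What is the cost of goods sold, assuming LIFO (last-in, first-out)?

Dec 6, 338 sold [LIFO — newest first]: 338 @ $16 = $5,408
Dec 8, 422 sold [LIFO — newest first]: 265 @ $17 + 11 @ $16 + 146 @ $17 = $7,163
Dec 10, 30 sold [LIFO — newest first]: 30 @ $18 = $540
Total COGS = $5,408 + $7,163 + $540 = $13,111
Ending inventory: 94 @ $17 + 197 @ $18 = $5,144

COGS = $13,111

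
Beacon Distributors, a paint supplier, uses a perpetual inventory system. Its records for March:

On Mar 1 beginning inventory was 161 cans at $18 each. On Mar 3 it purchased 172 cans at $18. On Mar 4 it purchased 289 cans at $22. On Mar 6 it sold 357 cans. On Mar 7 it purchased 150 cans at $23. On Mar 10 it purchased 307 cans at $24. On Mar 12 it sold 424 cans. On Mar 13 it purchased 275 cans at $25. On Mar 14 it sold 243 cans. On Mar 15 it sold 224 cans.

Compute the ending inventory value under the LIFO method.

Ending inventory = $1,908

Mar 6, 357 sold [LIFO — newest first]: 289 @ $22 + 68 @ $18 = $7,582
Mar 12, 424 sold [LIFO — newest first]: 307 @ $24 + 117 @ $23 = $10,059
Mar 14, 243 sold [LIFO — newest first]: 243 @ $25 = $6,075
Mar 15, 224 sold [LIFO — newest first]: 32 @ $25 + 33 @ $23 + 104 @ $18 + 55 @ $18 = $4,421
Total COGS = $7,582 + $10,059 + $6,075 + $4,421 = $28,137
Ending inventory: 106 @ $18 = $1,908
Check: goods available $30,045 = COGS $28,137 + ending $1,908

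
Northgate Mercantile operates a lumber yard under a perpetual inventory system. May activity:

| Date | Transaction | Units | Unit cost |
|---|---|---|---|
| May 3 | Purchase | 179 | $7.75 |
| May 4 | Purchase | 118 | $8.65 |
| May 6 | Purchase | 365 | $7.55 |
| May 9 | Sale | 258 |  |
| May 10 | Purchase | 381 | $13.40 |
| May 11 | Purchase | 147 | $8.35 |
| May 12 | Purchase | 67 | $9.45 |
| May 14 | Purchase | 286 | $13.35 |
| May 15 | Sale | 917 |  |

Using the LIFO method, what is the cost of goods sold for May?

COGS = $13,003.80

May 9, 258 sold [LIFO — newest first]: 258 @ $7.55 = $1,947.90
May 15, 917 sold [LIFO — newest first]: 286 @ $13.35 + 67 @ $9.45 + 147 @ $8.35 + 381 @ $13.40 + 36 @ $7.55 = $11,055.90
Total COGS = $1,947.90 + $11,055.90 = $13,003.80
Ending inventory: 179 @ $7.75 + 118 @ $8.65 + 71 @ $7.55 = $2,944.00
Check: goods available $15,947.80 = COGS $13,003.80 + ending $2,944.00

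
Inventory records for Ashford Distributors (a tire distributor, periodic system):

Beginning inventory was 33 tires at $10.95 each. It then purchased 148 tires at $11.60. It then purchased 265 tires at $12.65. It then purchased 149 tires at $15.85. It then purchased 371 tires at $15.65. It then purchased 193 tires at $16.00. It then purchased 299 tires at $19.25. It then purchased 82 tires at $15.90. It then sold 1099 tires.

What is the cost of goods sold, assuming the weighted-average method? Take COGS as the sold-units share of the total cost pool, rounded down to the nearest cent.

COGS = $16,945.83

Sale 1, sell 1099: 1099/1540 × $23,745.75 → $16,945.83
Ending inventory (cost pool remaining) = $6,799.92
Check: goods available $23,745.75 = COGS $16,945.83 + ending $6,799.92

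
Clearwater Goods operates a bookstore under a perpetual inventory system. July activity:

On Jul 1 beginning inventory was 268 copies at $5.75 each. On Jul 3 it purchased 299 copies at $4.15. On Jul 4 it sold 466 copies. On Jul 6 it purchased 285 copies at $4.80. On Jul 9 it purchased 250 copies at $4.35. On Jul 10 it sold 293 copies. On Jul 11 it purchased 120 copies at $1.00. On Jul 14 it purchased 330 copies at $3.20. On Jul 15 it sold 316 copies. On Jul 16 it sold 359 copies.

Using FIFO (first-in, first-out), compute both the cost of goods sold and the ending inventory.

COGS = $6,035.75; ending inventory = $377.60

Jul 4, 466 sold [FIFO — oldest first]: 268 @ $5.75 + 198 @ $4.15 = $2,362.70
Jul 10, 293 sold [FIFO — oldest first]: 101 @ $4.15 + 192 @ $4.80 = $1,340.75
Jul 15, 316 sold [FIFO — oldest first]: 93 @ $4.80 + 223 @ $4.35 = $1,416.45
Jul 16, 359 sold [FIFO — oldest first]: 27 @ $4.35 + 120 @ $1.00 + 212 @ $3.20 = $915.85
Total COGS = $2,362.70 + $1,340.75 + $1,416.45 + $915.85 = $6,035.75
Ending inventory: 118 @ $3.20 = $377.60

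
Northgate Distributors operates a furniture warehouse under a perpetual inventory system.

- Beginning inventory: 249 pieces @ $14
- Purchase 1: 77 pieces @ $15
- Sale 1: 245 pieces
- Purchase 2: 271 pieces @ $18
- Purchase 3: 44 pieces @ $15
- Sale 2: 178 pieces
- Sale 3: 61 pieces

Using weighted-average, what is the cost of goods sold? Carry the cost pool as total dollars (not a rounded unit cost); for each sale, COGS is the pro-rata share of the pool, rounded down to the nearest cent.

COGS = $7,526.19

After Beginning: 249 on hand, pool $3,486.00 (≈ $14.0000 each)
After Purchase 1: 326 on hand, pool $4,641.00 (≈ $14.2362 each)
Sale 1, sell 245: 245/326 × $4,641.00 → $3,487.86
After Purchase 2: 352 on hand, pool $6,031.14 (≈ $17.1339 each)
After Purchase 3: 396 on hand, pool $6,691.14 (≈ $16.8968 each)
Sale 2, sell 178: 178/396 × $6,691.14 → $3,007.63
Sale 3, sell 61: 61/218 × $3,683.51 → $1,030.70
Total COGS = $3,487.86 + $3,007.63 + $1,030.70 = $7,526.19
Ending inventory (cost pool remaining) = $2,652.81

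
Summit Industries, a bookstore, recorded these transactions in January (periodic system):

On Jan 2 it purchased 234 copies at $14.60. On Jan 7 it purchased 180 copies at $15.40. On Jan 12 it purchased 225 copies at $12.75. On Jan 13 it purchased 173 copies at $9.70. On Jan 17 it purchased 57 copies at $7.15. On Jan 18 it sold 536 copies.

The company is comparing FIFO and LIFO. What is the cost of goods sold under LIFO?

COGS = $6,201.80

FIFO COGS: 234 @ $14.60 + 180 @ $15.40 + 122 @ $12.75 = $7,743.90
LIFO COGS: 57 @ $7.15 + 173 @ $9.70 + 225 @ $12.75 + 81 @ $15.40 = $6,201.80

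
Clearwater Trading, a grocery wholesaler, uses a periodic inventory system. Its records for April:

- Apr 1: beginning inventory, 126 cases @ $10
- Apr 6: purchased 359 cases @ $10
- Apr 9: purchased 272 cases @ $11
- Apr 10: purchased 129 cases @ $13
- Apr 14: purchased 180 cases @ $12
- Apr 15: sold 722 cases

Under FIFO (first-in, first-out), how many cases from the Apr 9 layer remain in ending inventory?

35

Apr 15, 722 sold [FIFO — oldest first]: 126 @ $10 + 359 @ $10 + 237 @ $11 = $7,457
Ending inventory: 35 @ $11 + 129 @ $13 + 180 @ $12 = $4,222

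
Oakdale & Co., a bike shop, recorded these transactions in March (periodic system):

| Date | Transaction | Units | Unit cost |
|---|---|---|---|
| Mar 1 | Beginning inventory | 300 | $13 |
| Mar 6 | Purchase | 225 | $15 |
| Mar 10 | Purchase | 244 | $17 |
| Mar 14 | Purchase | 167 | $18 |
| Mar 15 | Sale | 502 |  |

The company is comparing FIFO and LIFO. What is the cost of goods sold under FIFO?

COGS = $6,930

FIFO COGS: 300 @ $13 + 202 @ $15 = $6,930
LIFO COGS: 167 @ $18 + 244 @ $17 + 91 @ $15 = $8,519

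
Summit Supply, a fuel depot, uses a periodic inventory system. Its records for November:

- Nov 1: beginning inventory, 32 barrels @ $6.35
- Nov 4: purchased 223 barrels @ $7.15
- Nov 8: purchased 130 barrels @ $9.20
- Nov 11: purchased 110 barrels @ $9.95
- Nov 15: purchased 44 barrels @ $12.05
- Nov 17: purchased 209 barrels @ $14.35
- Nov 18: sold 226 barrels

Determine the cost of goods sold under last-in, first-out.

COGS = $3,204.00

Nov 18, 226 sold [LIFO — newest first]: 209 @ $14.35 + 17 @ $12.05 = $3,204.00
Ending inventory: 32 @ $6.35 + 223 @ $7.15 + 130 @ $9.20 + 110 @ $9.95 + 27 @ $12.05 = $4,413.50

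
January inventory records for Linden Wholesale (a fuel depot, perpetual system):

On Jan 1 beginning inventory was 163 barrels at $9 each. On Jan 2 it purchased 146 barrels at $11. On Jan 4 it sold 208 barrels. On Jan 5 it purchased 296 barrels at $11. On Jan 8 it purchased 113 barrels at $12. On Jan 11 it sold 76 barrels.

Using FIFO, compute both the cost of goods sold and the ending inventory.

COGS = $2,798; ending inventory = $4,887

Jan 4, 208 sold [FIFO — oldest first]: 163 @ $9 + 45 @ $11 = $1,962
Jan 11, 76 sold [FIFO — oldest first]: 76 @ $11 = $836
Total COGS = $1,962 + $836 = $2,798
Ending inventory: 25 @ $11 + 296 @ $11 + 113 @ $12 = $4,887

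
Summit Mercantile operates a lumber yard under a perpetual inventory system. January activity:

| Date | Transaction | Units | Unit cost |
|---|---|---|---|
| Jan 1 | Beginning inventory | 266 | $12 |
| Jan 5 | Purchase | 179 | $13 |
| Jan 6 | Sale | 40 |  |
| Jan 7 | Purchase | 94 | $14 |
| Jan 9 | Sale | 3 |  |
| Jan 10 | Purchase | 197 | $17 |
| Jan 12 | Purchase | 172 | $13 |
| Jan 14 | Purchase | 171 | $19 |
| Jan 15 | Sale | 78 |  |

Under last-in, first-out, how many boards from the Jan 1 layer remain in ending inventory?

266

Jan 6, 40 sold [LIFO — newest first]: 40 @ $13 = $520
Jan 9, 3 sold [LIFO — newest first]: 3 @ $14 = $42
Jan 15, 78 sold [LIFO — newest first]: 78 @ $19 = $1,482
Total COGS = $520 + $42 + $1,482 = $2,044
Ending inventory: 266 @ $12 + 139 @ $13 + 91 @ $14 + 197 @ $17 + 172 @ $13 + 93 @ $19 = $13,625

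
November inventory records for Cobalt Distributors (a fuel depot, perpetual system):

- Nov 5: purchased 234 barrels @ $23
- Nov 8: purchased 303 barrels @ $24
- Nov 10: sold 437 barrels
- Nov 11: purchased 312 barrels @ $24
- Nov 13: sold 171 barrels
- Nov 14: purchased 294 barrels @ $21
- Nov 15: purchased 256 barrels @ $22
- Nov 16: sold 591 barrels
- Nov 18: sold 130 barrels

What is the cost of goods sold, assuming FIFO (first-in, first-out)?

Nov 10, 437 sold [FIFO — oldest first]: 234 @ $23 + 203 @ $24 = $10,254
Nov 13, 171 sold [FIFO — oldest first]: 100 @ $24 + 71 @ $24 = $4,104
Nov 16, 591 sold [FIFO — oldest first]: 241 @ $24 + 294 @ $21 + 56 @ $22 = $13,190
Nov 18, 130 sold [FIFO — oldest first]: 130 @ $22 = $2,860
Total COGS = $10,254 + $4,104 + $13,190 + $2,860 = $30,408
Ending inventory: 70 @ $22 = $1,540

COGS = $30,408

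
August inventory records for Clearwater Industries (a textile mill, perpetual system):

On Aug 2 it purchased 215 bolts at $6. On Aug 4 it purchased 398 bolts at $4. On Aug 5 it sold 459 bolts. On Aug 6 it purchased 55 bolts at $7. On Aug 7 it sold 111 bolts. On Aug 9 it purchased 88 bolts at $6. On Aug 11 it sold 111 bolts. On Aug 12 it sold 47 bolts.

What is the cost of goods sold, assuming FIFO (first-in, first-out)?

COGS = $3,627

Aug 5, 459 sold [FIFO — oldest first]: 215 @ $6 + 244 @ $4 = $2,266
Aug 7, 111 sold [FIFO — oldest first]: 111 @ $4 = $444
Aug 11, 111 sold [FIFO — oldest first]: 43 @ $4 + 55 @ $7 + 13 @ $6 = $635
Aug 12, 47 sold [FIFO — oldest first]: 47 @ $6 = $282
Total COGS = $2,266 + $444 + $635 + $282 = $3,627
Ending inventory: 28 @ $6 = $168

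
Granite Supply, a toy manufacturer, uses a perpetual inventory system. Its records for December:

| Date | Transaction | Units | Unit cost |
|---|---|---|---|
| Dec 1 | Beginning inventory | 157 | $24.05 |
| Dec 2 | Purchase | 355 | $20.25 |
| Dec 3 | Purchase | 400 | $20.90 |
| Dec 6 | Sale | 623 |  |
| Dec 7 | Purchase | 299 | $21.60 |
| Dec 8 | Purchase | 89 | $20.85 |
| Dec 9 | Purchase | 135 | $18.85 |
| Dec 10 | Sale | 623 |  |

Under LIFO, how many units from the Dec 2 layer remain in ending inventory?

Dec 6, 623 sold [LIFO — newest first]: 400 @ $20.90 + 223 @ $20.25 = $12,875.75
Dec 10, 623 sold [LIFO — newest first]: 135 @ $18.85 + 89 @ $20.85 + 299 @ $21.60 + 100 @ $20.25 = $12,883.80
Total COGS = $12,875.75 + $12,883.80 = $25,759.55
Ending inventory: 157 @ $24.05 + 32 @ $20.25 = $4,423.85
Check: goods available $30,183.40 = COGS $25,759.55 + ending $4,423.85

32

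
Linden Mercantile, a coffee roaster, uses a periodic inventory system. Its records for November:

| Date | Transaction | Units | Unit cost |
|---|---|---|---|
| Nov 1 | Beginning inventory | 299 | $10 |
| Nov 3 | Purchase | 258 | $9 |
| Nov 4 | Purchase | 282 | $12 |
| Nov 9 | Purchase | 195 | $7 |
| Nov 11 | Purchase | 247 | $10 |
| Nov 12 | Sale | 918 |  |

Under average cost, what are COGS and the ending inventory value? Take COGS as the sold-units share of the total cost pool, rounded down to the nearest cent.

Nov 12, sell 918: 918/1281 × $12,531.00 → $8,980.06
Ending inventory (cost pool remaining) = $3,550.94

COGS = $8,980.06; ending inventory = $3,550.94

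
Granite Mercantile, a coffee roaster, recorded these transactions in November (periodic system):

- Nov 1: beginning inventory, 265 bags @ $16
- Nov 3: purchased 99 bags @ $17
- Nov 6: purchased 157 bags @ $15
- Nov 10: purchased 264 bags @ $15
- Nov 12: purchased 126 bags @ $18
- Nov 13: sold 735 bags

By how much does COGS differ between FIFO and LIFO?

FIFO COGS: 265 @ $16 + 99 @ $17 + 157 @ $15 + 214 @ $15 = $11,488
LIFO COGS: 126 @ $18 + 264 @ $15 + 157 @ $15 + 99 @ $17 + 89 @ $16 = $11,690
Difference = |$11,488 − $11,690| = $202

$202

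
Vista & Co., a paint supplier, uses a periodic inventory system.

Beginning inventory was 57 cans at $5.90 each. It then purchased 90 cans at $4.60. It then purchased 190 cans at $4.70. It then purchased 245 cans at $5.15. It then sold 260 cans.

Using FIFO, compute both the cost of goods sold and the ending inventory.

Sale 1 (260) [FIFO — oldest first]: 57 @ $5.90 + 90 @ $4.60 + 113 @ $4.70 = $1,281.40
Ending inventory: 77 @ $4.70 + 245 @ $5.15 = $1,623.65
Check: goods available $2,905.05 = COGS $1,281.40 + ending $1,623.65

COGS = $1,281.40; ending inventory = $1,623.65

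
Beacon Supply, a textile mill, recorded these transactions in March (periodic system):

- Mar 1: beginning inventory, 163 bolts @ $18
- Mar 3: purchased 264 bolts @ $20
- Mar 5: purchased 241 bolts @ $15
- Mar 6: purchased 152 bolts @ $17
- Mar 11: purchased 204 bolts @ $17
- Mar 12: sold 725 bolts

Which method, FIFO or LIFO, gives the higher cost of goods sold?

FIFO

FIFO COGS: 163 @ $18 + 264 @ $20 + 241 @ $15 + 57 @ $17 = $12,798
LIFO COGS: 204 @ $17 + 152 @ $17 + 241 @ $15 + 128 @ $20 = $12,227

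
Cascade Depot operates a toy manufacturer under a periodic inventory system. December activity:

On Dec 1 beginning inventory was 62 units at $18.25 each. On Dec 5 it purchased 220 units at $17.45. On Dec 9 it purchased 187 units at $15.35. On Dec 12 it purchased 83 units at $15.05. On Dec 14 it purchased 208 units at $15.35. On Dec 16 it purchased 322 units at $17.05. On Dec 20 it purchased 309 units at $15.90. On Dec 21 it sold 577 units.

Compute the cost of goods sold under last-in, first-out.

Dec 21, 577 sold [LIFO — newest first]: 309 @ $15.90 + 268 @ $17.05 = $9,482.50
Ending inventory: 62 @ $18.25 + 220 @ $17.45 + 187 @ $15.35 + 83 @ $15.05 + 208 @ $15.35 + 54 @ $17.05 = $13,203.60
Check: goods available $22,686.10 = COGS $9,482.50 + ending $13,203.60

COGS = $9,482.50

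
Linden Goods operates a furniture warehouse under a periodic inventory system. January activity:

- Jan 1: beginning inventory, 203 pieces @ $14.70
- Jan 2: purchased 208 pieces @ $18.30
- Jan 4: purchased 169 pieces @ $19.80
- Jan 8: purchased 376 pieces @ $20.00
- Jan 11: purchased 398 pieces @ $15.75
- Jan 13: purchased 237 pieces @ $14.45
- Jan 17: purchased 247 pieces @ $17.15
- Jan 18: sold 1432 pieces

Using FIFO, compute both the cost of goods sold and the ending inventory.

COGS = $25,052.30; ending inventory = $6,533.60

Jan 18, 1432 sold [FIFO — oldest first]: 203 @ $14.70 + 208 @ $18.30 + 169 @ $19.80 + 376 @ $20.00 + 398 @ $15.75 + 78 @ $14.45 = $25,052.30
Ending inventory: 159 @ $14.45 + 247 @ $17.15 = $6,533.60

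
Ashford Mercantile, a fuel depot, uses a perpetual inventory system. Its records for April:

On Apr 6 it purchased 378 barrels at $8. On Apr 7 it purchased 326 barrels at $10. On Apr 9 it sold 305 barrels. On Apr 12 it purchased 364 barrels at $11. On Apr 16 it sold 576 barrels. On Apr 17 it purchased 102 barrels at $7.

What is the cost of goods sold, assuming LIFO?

Apr 9, 305 sold [LIFO — newest first]: 305 @ $10 = $3,050
Apr 16, 576 sold [LIFO — newest first]: 364 @ $11 + 21 @ $10 + 191 @ $8 = $5,742
Total COGS = $3,050 + $5,742 = $8,792
Ending inventory: 187 @ $8 + 102 @ $7 = $2,210

COGS = $8,792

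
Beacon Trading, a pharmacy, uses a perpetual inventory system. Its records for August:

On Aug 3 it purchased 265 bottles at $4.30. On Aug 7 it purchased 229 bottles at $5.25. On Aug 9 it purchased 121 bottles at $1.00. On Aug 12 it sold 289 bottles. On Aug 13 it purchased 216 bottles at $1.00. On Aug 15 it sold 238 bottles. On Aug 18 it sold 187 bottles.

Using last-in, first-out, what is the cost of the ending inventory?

Aug 12, 289 sold [LIFO — newest first]: 121 @ $1.00 + 168 @ $5.25 = $1,003.00
Aug 15, 238 sold [LIFO — newest first]: 216 @ $1.00 + 22 @ $5.25 = $331.50
Aug 18, 187 sold [LIFO — newest first]: 39 @ $5.25 + 148 @ $4.30 = $841.15
Total COGS = $1,003.00 + $331.50 + $841.15 = $2,175.65
Ending inventory: 117 @ $4.30 = $503.10

Ending inventory = $503.10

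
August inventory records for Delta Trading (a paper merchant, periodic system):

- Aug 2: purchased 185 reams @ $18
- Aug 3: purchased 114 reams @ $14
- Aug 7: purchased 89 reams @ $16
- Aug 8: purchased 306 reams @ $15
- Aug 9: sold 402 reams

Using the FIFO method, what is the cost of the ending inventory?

Ending inventory = $4,380

Aug 9, 402 sold [FIFO — oldest first]: 185 @ $18 + 114 @ $14 + 89 @ $16 + 14 @ $15 = $6,560
Ending inventory: 292 @ $15 = $4,380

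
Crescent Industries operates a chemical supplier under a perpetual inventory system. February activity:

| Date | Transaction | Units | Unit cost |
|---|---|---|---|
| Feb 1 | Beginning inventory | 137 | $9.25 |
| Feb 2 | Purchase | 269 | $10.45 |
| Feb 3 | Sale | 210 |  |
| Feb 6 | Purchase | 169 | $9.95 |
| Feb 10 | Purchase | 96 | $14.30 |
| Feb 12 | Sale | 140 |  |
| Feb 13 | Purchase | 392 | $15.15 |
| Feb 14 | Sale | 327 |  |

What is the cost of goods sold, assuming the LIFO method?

Feb 3, 210 sold [LIFO — newest first]: 210 @ $10.45 = $2,194.50
Feb 12, 140 sold [LIFO — newest first]: 96 @ $14.30 + 44 @ $9.95 = $1,810.60
Feb 14, 327 sold [LIFO — newest first]: 327 @ $15.15 = $4,954.05
Total COGS = $2,194.50 + $1,810.60 + $4,954.05 = $8,959.15
Ending inventory: 137 @ $9.25 + 59 @ $10.45 + 125 @ $9.95 + 65 @ $15.15 = $4,112.30
Check: goods available $13,071.45 = COGS $8,959.15 + ending $4,112.30

COGS = $8,959.15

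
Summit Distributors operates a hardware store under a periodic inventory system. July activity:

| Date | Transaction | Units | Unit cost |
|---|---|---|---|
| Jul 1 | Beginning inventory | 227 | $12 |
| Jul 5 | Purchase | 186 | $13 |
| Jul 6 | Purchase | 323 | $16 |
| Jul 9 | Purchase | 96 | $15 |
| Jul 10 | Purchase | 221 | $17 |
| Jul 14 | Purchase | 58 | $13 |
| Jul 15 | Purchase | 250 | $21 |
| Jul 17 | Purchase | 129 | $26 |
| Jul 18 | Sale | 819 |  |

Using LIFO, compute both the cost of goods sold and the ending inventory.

COGS = $15,595; ending inventory = $9,270

Jul 18, 819 sold [LIFO — newest first]: 129 @ $26 + 250 @ $21 + 58 @ $13 + 221 @ $17 + 96 @ $15 + 65 @ $16 = $15,595
Ending inventory: 227 @ $12 + 186 @ $13 + 258 @ $16 = $9,270
Check: goods available $24,865 = COGS $15,595 + ending $9,270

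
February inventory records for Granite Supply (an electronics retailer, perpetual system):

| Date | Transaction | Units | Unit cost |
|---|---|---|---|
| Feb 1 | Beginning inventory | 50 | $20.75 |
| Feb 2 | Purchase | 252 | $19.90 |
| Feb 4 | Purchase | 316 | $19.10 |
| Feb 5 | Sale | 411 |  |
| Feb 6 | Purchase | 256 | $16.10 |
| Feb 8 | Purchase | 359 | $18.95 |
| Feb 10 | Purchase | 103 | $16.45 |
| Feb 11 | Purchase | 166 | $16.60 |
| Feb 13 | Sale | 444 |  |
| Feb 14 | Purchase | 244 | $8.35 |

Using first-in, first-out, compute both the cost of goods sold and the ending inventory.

Feb 5, 411 sold [FIFO — oldest first]: 50 @ $20.75 + 252 @ $19.90 + 109 @ $19.10 = $8,134.20
Feb 13, 444 sold [FIFO — oldest first]: 207 @ $19.10 + 237 @ $16.10 = $7,769.40
Total COGS = $8,134.20 + $7,769.40 = $15,903.60
Ending inventory: 19 @ $16.10 + 359 @ $18.95 + 103 @ $16.45 + 166 @ $16.60 + 244 @ $8.35 = $13,596.30
Check: goods available $29,499.90 = COGS $15,903.60 + ending $13,596.30

COGS = $15,903.60; ending inventory = $13,596.30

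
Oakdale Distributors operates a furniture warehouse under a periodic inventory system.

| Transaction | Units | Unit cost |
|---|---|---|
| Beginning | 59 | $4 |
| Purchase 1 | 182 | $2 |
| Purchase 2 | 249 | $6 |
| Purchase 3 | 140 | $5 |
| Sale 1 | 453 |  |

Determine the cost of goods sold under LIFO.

COGS = $2,322

Sale 1 (453) [LIFO — newest first]: 140 @ $5 + 249 @ $6 + 64 @ $2 = $2,322
Ending inventory: 59 @ $4 + 118 @ $2 = $472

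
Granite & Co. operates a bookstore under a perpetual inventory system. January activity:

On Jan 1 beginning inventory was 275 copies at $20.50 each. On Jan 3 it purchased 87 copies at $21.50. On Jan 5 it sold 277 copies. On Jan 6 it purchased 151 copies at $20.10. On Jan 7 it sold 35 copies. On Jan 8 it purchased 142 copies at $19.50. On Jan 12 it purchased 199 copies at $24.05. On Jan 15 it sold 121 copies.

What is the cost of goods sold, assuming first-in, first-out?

Jan 5, 277 sold [FIFO — oldest first]: 275 @ $20.50 + 2 @ $21.50 = $5,680.50
Jan 7, 35 sold [FIFO — oldest first]: 35 @ $21.50 = $752.50
Jan 15, 121 sold [FIFO — oldest first]: 50 @ $21.50 + 71 @ $20.10 = $2,502.10
Total COGS = $5,680.50 + $752.50 + $2,502.10 = $8,935.10
Ending inventory: 80 @ $20.10 + 142 @ $19.50 + 199 @ $24.05 = $9,162.95

COGS = $8,935.10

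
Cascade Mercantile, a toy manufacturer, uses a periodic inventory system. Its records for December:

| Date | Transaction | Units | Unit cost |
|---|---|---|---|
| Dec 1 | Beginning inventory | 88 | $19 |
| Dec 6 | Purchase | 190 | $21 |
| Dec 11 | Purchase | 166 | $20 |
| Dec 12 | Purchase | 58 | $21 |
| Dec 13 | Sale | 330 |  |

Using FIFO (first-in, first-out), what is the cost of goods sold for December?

COGS = $6,702

Dec 13, 330 sold [FIFO — oldest first]: 88 @ $19 + 190 @ $21 + 52 @ $20 = $6,702
Ending inventory: 114 @ $20 + 58 @ $21 = $3,498
Check: goods available $10,200 = COGS $6,702 + ending $3,498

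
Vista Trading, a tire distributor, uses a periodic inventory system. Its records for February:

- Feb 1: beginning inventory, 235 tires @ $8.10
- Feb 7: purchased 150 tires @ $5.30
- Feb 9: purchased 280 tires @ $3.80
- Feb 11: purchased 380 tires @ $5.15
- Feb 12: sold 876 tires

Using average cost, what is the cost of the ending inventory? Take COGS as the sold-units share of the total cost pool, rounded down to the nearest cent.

Feb 12, sell 876: 876/1045 × $5,719.50 → $4,794.52
Ending inventory (cost pool remaining) = $924.98

Ending inventory = $924.98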